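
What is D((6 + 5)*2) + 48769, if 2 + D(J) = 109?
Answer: 48876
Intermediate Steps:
D(J) = 107 (D(J) = -2 + 109 = 107)
D((6 + 5)*2) + 48769 = 107 + 48769 = 48876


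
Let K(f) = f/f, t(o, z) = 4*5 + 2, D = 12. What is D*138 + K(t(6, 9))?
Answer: 1657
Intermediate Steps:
t(o, z) = 22 (t(o, z) = 20 + 2 = 22)
K(f) = 1
D*138 + K(t(6, 9)) = 12*138 + 1 = 1656 + 1 = 1657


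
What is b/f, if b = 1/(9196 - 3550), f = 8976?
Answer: 1/50678496 ≈ 1.9732e-8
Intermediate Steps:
b = 1/5646 ≈ 0.00017712
b/f = (1/5646)/8976 = (1/5646)*(1/8976) = 1/50678496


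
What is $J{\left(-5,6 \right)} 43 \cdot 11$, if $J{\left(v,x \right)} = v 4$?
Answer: $-9460$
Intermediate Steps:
$J{\left(v,x \right)} = 4 v$
$J{\left(-5,6 \right)} 43 \cdot 11 = 4 \left(-5\right) 43 \cdot 11 = \left(-20\right) 43 \cdot 11 = \left(-860\right) 11 = -9460$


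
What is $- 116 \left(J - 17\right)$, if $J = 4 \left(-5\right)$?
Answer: $4292$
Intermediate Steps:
$J = -20$
$- 116 \left(J - 17\right) = - 116 \left(-20 - 17\right) = \left(-116\right) \left(-37\right) = 4292$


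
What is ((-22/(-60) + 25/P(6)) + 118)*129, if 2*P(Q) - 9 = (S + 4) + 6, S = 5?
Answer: 310761/20 ≈ 15538.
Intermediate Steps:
P(Q) = 12 (P(Q) = 9/2 + ((5 + 4) + 6)/2 = 9/2 + (9 + 6)/2 = 9/2 + (½)*15 = 9/2 + 15/2 = 12)
((-22/(-60) + 25/P(6)) + 118)*129 = ((-22/(-60) + 25/12) + 118)*129 = ((-22*(-1/60) + 25*(1/12)) + 118)*129 = ((11/30 + 25/12) + 118)*129 = (49/20 + 118)*129 = (2409/20)*129 = 310761/20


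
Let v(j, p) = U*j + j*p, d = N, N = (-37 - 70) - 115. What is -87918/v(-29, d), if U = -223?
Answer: -87918/12905 ≈ -6.8127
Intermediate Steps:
N = -222 (N = -107 - 115 = -222)
d = -222
v(j, p) = -223*j + j*p
-87918/v(-29, d) = -87918*(-1/(29*(-223 - 222))) = -87918/((-29*(-445))) = -87918/12905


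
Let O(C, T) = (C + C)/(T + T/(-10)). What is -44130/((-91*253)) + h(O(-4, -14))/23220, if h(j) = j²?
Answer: 29050468430/15155741601 ≈ 1.9168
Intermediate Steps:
O(C, T) = 20*C/(9*T) (O(C, T) = (2*C)/(T + T*(-⅒)) = (2*C)/(T - T/10) = (2*C)/((9*T/10)) = (2*C)*(10/(9*T)) = 20*C/(9*T))
-44130/((-91*253)) + h(O(-4, -14))/23220 = -44130/((-91*253)) + ((20/9)*(-4)/(-14))²/23220 = -44130/(-23023) + ((20/9)*(-4)*(-1/14))²*(1/23220) = -44130*(-1/23023) + (40/63)²*(1/23220) = 44130/23023 + (1600/3969)*(1/23220) = 44130/23023 + 80/4608009 = 29050468430/15155741601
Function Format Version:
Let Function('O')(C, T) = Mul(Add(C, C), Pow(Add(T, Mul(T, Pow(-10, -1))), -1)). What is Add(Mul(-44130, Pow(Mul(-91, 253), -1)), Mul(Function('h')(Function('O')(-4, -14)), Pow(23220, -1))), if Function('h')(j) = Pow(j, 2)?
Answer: Rational(29050468430, 15155741601) ≈ 1.9168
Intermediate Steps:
Function('O')(C, T) = Mul(Rational(20, 9), C, Pow(T, -1)) (Function('O')(C, T) = Mul(Mul(2, C), Pow(Add(T, Mul(T, Rational(-1, 10))), -1)) = Mul(Mul(2, C), Pow(Add(T, Mul(Rational(-1, 10), T)), -1)) = Mul(Mul(2, C), Pow(Mul(Rational(9, 10), T), -1)) = Mul(Mul(2, C), Mul(Rational(10, 9), Pow(T, -1))) = Mul(Rational(20, 9), C, Pow(T, -1)))
Add(Mul(-44130, Pow(Mul(-91, 253), -1)), Mul(Function('h')(Function('O')(-4, -14)), Pow(23220, -1))) = Add(Mul(-44130, Pow(Mul(-91, 253), -1)), Mul(Pow(Mul(Rational(20, 9), -4, Pow(-14, -1)), 2), Pow(23220, -1))) = Add(Mul(-44130, Pow(-23023, -1)), Mul(Pow(Mul(Rational(20, 9), -4, Rational(-1, 14)), 2), Rational(1, 23220))) = Add(Mul(-44130, Rational(-1, 23023)), Mul(Pow(Rational(40, 63), 2), Rational(1, 23220))) = Add(Rational(44130, 23023), Mul(Rational(1600, 3969), Rational(1, 23220))) = Add(Rational(44130, 23023), Rational(80, 4608009)) = Rational(29050468430, 15155741601)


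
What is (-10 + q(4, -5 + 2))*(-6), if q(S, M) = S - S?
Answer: 60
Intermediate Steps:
q(S, M) = 0
(-10 + q(4, -5 + 2))*(-6) = (-10 + 0)*(-6) = -10*(-6) = 60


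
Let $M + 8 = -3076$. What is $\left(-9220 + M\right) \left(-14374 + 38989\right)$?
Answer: $-302862960$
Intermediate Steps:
$M = -3084$ ($M = -8 - 3076 = -3084$)
$\left(-9220 + M\right) \left(-14374 + 38989\right) = \left(-9220 - 3084\right) \left(-14374 + 38989\right) = \left(-12304\right) 24615 = -302862960$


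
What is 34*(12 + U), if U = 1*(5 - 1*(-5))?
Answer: 748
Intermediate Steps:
U = 10 (U = 1*(5 + 5) = 1*10 = 10)
34*(12 + U) = 34*(12 + 10) = 34*22 = 748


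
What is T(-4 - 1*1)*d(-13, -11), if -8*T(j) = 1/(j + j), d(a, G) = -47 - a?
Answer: -17/40 ≈ -0.42500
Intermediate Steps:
T(j) = -1/(16*j) (T(j) = -1/(8*(j + j)) = -1/(2*j)/8 = -1/(16*j))
T(-4 - 1*1)*d(-13, -11) = (-1/(16*(-4 - 1*1)))*(-47 - 1*(-13)) = (-1/(16*(-4 - 1)))*(-47 + 13) = -1/16/(-5)*(-34) = -1/16*(-1/5)*(-34) = (1/80)*(-34) = -17/40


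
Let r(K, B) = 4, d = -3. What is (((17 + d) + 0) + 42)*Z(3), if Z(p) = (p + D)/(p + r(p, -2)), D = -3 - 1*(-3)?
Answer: 24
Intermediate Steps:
D = 0 (D = -3 + 3 = 0)
Z(p) = p/(4 + p) (Z(p) = (p + 0)/(p + 4) = p/(4 + p))
(((17 + d) + 0) + 42)*Z(3) = (((17 - 3) + 0) + 42)*(3/(4 + 3)) = ((14 + 0) + 42)*(3/7) = (14 + 42)*(3*(⅐)) = 56*(3/7) = 24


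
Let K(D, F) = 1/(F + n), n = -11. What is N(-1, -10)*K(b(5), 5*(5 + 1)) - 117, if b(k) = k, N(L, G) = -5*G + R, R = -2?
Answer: -2175/19 ≈ -114.47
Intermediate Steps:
N(L, G) = -2 - 5*G (N(L, G) = -5*G - 2 = -2 - 5*G)
K(D, F) = 1/(-11 + F) (K(D, F) = 1/(F - 11) = 1/(-11 + F))
N(-1, -10)*K(b(5), 5*(5 + 1)) - 117 = (-2 - 5*(-10))/(-11 + 5*(5 + 1)) - 117 = (-2 + 50)/(-11 + 5*6) - 117 = 48/(-11 + 30) - 117 = 48/19 - 117 = -2175/19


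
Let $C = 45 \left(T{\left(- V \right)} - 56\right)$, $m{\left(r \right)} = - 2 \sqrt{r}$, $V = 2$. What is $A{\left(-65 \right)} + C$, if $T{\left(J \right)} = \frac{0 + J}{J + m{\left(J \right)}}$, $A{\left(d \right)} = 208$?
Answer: $\frac{- 2312 \sqrt{2} + 2267 i}{\sqrt{2} - i} \approx -2297.0 - 21.213 i$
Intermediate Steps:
$T{\left(J \right)} = \frac{J}{J - 2 \sqrt{J}}$ ($T{\left(J \right)} = \frac{0 + J}{J - 2 \sqrt{J}} = \frac{J}{J - 2 \sqrt{J}}$)
$C = -2520 - \frac{90}{-2 - 2 i \sqrt{2}}$ ($C = 45 \left(\frac{\left(-1\right) 2}{\left(-1\right) 2 - 2 \sqrt{\left(-1\right) 2}} - 56\right) = 45 \left(- \frac{2}{-2 - 2 \sqrt{-2}} - 56\right) = 45 \left(- \frac{2}{-2 - 2 i \sqrt{2}} - 56\right) = 45 \left(-56 - \frac{2}{-2 - 2 i \sqrt{2}}\right) = -2520 - \frac{90}{-2 - 2 i \sqrt{2}} \approx -2505.0 - 21.213 i$)
$A{\left(-65 \right)} + C = 208 + \frac{45 \left(- 56 \sqrt{2} + 55 i\right)}{\sqrt{2} - i}$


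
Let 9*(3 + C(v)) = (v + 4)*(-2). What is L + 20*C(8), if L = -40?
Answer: -460/3 ≈ -153.33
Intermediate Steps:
C(v) = -35/9 - 2*v/9 (C(v) = -3 + ((v + 4)*(-2))/9 = -3 + ((4 + v)*(-2))/9 = -3 + (-8 - 2*v)/9 = -3 + (-8/9 - 2*v/9) = -35/9 - 2*v/9)
L + 20*C(8) = -40 + 20*(-35/9 - 2/9*8) = -40 + 20*(-35/9 - 16/9) = -40 + 20*(-17/3) = -40 - 340/3 = -460/3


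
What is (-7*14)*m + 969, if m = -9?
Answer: 1851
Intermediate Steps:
(-7*14)*m + 969 = -7*14*(-9) + 969 = -98*(-9) + 969 = 882 + 969 = 1851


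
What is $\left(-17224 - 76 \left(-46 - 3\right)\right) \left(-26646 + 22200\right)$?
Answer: $60021000$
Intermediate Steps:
$\left(-17224 - 76 \left(-46 - 3\right)\right) \left(-26646 + 22200\right) = \left(-17224 - -3724\right) \left(-4446\right) = \left(-17224 + 3724\right) \left(-4446\right) = \left(-13500\right) \left(-4446\right) = 60021000$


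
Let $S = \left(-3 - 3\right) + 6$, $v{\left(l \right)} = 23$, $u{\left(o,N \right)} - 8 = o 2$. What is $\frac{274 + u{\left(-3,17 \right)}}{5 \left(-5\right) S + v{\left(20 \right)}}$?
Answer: $12$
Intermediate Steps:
$u{\left(o,N \right)} = 8 + 2 o$ ($u{\left(o,N \right)} = 8 + o 2 = 8 + 2 o$)
$S = 0$ ($S = -6 + 6 = 0$)
$\frac{274 + u{\left(-3,17 \right)}}{5 \left(-5\right) S + v{\left(20 \right)}} = \frac{274 + \left(8 + 2 \left(-3\right)\right)}{5 \left(-5\right) 0 + 23} = \frac{274 + \left(8 - 6\right)}{\left(-25\right) 0 + 23} = \frac{274 + 2}{0 + 23} = \frac{276}{23} = 276 \cdot \frac{1}{23} = 12$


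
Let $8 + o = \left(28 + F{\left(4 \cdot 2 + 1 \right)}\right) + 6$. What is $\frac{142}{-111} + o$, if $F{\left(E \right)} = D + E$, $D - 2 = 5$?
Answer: $\frac{4520}{111} \approx 40.721$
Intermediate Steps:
$D = 7$ ($D = 2 + 5 = 7$)
$F{\left(E \right)} = 7 + E$
$o = 42$ ($o = -8 + \left(\left(28 + \left(7 + \left(4 \cdot 2 + 1\right)\right)\right) + 6\right) = -8 + \left(\left(28 + \left(7 + \left(8 + 1\right)\right)\right) + 6\right) = -8 + \left(\left(28 + \left(7 + 9\right)\right) + 6\right) = -8 + \left(\left(28 + 16\right) + 6\right) = -8 + \left(44 + 6\right) = -8 + 50 = 42$)
$\frac{142}{-111} + o = \frac{142}{-111} + 42 = 142 \left(- \frac{1}{111}\right) + 42 = - \frac{142}{111} + 42 = \frac{4520}{111}$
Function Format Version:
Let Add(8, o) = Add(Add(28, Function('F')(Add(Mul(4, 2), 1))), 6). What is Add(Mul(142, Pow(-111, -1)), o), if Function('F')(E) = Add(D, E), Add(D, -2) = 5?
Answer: Rational(4520, 111) ≈ 40.721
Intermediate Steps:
D = 7 (D = Add(2, 5) = 7)
Function('F')(E) = Add(7, E)
o = 42 (o = Add(-8, Add(Add(28, Add(7, Add(Mul(4, 2), 1))), 6)) = Add(-8, Add(Add(28, Add(7, Add(8, 1))), 6)) = Add(-8, Add(Add(28, Add(7, 9)), 6)) = Add(-8, Add(Add(28, 16), 6)) = Add(-8, Add(44, 6)) = Add(-8, 50) = 42)
Add(Mul(142, Pow(-111, -1)), o) = Add(Mul(142, Pow(-111, -1)), 42) = Add(Mul(142, Rational(-1, 111)), 42) = Add(Rational(-142, 111), 42) = Rational(4520, 111)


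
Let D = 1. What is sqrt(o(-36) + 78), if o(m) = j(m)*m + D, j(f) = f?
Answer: 5*sqrt(55) ≈ 37.081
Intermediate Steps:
o(m) = 1 + m**2 (o(m) = m*m + 1 = m**2 + 1 = 1 + m**2)
sqrt(o(-36) + 78) = sqrt((1 + (-36)**2) + 78) = sqrt((1 + 1296) + 78) = sqrt(1297 + 78) = sqrt(1375) = 5*sqrt(55)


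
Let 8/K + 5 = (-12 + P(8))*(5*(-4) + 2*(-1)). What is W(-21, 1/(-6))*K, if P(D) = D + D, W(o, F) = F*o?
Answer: -28/93 ≈ -0.30108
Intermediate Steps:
P(D) = 2*D
K = -8/93 (K = 8/(-5 + (-12 + 2*8)*(5*(-4) + 2*(-1))) = 8/(-5 + (-12 + 16)*(-20 - 2)) = 8/(-5 + 4*(-22)) = 8/(-5 - 88) = 8/(-93) = 8*(-1/93) = -8/93 ≈ -0.086022)
W(-21, 1/(-6))*K = (-21/(-6))*(-8/93) = -⅙*(-21)*(-8/93) = (7/2)*(-8/93) = -28/93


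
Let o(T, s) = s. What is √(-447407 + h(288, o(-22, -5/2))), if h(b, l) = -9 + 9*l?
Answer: I*√1789754/2 ≈ 668.91*I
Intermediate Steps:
√(-447407 + h(288, o(-22, -5/2))) = √(-447407 + (-9 + 9*(-5/2))) = √(-447407 + (-9 - 45/2)) = √(-447407 - 63/2) = √(-894877/2) = I*√1789754/2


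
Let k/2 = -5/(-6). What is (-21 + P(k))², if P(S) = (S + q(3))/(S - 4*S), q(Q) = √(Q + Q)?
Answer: 102454/225 + 128*√6/15 ≈ 476.25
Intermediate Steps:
q(Q) = √2*√Q (q(Q) = √(2*Q) = √2*√Q)
k = 5/3 (k = 2*(-5/(-6)) = 2*(-5*(-⅙)) = 2*(⅚) = 5/3 ≈ 1.6667)
P(S) = -(S + √6)/(3*S) (P(S) = (S + √2*√3)/(S - 4*S) = (S + √6)/((-3*S)) = (S + √6)*(-1/(3*S)) = -(S + √6)/(3*S))
(-21 + P(k))² = (-21 + (-1*5/3 - √6)/(3*(5/3)))² = (-21 + (⅓)*(⅗)*(-5/3 - √6))² = (-21 + (-⅓ - √6/5))² = (-64/3 - √6/5)²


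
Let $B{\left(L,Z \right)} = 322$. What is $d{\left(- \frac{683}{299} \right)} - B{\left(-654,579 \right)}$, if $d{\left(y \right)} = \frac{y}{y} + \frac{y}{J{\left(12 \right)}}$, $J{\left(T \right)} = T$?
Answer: $- \frac{1152431}{3588} \approx -321.19$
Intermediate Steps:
$d{\left(y \right)} = 1 + \frac{y}{12}$ ($d{\left(y \right)} = \frac{y}{y} + \frac{y}{12} = 1 + y \frac{1}{12} = 1 + \frac{y}{12}$)
$d{\left(- \frac{683}{299} \right)} - B{\left(-654,579 \right)} = \left(1 + \frac{\left(-683\right) \frac{1}{299}}{12}\right) - 322 = \left(1 + \frac{1}{12} \left(- \frac{683}{299}\right)\right) - 322 = \left(1 - \frac{683}{3588}\right) - 322 = \frac{2905}{3588} - 322 = - \frac{1152431}{3588}$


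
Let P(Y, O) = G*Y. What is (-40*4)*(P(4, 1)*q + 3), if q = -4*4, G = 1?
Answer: 9760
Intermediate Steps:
P(Y, O) = Y (P(Y, O) = 1*Y = Y)
q = -16
(-40*4)*(P(4, 1)*q + 3) = (-40*4)*(4*(-16) + 3) = -160*(-64 + 3) = -160*(-61) = 9760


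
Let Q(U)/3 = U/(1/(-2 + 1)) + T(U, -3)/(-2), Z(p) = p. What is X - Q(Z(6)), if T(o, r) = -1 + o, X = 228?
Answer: 507/2 ≈ 253.50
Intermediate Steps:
Q(U) = 3/2 - 9*U/2 (Q(U) = 3*(U/(1/(-2 + 1)) + (-1 + U)/(-2)) = 3*(U/(1/(-1)) + (-1 + U)*(-1/2)) = 3*(U/(-1) + (1/2 - U/2)) = 3*(U*(-1) + (1/2 - U/2)) = 3*(-U + (1/2 - U/2)) = 3*(1/2 - 3*U/2) = 3/2 - 9*U/2)
X - Q(Z(6)) = 228 - (3/2 - 9/2*6) = 228 - (3/2 - 27) = 228 - 1*(-51/2) = 228 + 51/2 = 507/2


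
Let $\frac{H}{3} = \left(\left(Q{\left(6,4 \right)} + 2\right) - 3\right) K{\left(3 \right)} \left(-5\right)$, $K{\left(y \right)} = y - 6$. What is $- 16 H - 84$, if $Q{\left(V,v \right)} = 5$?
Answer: $-2964$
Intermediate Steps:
$K{\left(y \right)} = -6 + y$ ($K{\left(y \right)} = y - 6 = -6 + y$)
$H = 180$ ($H = 3 \left(\left(5 + 2\right) - 3\right) \left(-6 + 3\right) \left(-5\right) = 3 \left(7 - 3\right) \left(-3\right) \left(-5\right) = 3 \cdot 4 \left(-3\right) \left(-5\right) = 3 \left(\left(-12\right) \left(-5\right)\right) = 3 \cdot 60 = 180$)
$- 16 H - 84 = \left(-16\right) 180 - 84 = -2880 - 84 = -2964$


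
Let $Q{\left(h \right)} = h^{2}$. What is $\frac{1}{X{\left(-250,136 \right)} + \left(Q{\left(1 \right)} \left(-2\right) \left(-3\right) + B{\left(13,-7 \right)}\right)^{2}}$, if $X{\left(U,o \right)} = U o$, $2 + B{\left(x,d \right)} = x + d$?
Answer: $- \frac{1}{33900} \approx -2.9499 \cdot 10^{-5}$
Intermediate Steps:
$B{\left(x,d \right)} = -2 + d + x$ ($B{\left(x,d \right)} = -2 + \left(x + d\right) = -2 + \left(d + x\right) = -2 + d + x$)
$\frac{1}{X{\left(-250,136 \right)} + \left(Q{\left(1 \right)} \left(-2\right) \left(-3\right) + B{\left(13,-7 \right)}\right)^{2}} = \frac{1}{\left(-250\right) 136 + \left(1^{2} \left(-2\right) \left(-3\right) - -4\right)^{2}} = \frac{1}{-34000 + \left(1 \left(-2\right) \left(-3\right) + 4\right)^{2}} = \frac{1}{-34000 + \left(\left(-2\right) \left(-3\right) + 4\right)^{2}} = \frac{1}{-34000 + \left(6 + 4\right)^{2}} = \frac{1}{-34000 + 10^{2}} = \frac{1}{-34000 + 100} = \frac{1}{-33900} = - \frac{1}{33900}$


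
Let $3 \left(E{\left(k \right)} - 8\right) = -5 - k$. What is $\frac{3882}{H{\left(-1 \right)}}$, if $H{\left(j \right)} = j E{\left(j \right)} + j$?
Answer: $- \frac{11646}{23} \approx -506.35$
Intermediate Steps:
$E{\left(k \right)} = \frac{19}{3} - \frac{k}{3}$ ($E{\left(k \right)} = 8 + \frac{-5 - k}{3} = 8 - \left(\frac{5}{3} + \frac{k}{3}\right) = \frac{19}{3} - \frac{k}{3}$)
$H{\left(j \right)} = j + j \left(\frac{19}{3} - \frac{j}{3}\right)$ ($H{\left(j \right)} = j \left(\frac{19}{3} - \frac{j}{3}\right) + j = j + j \left(\frac{19}{3} - \frac{j}{3}\right)$)
$\frac{3882}{H{\left(-1 \right)}} = \frac{3882}{\frac{1}{3} \left(-1\right) \left(22 - -1\right)} = \frac{3882}{\frac{1}{3} \left(-1\right) \left(22 + 1\right)} = \frac{3882}{\frac{1}{3} \left(-1\right) 23} = \frac{3882}{- \frac{23}{3}} = 3882 \left(- \frac{3}{23}\right) = - \frac{11646}{23}$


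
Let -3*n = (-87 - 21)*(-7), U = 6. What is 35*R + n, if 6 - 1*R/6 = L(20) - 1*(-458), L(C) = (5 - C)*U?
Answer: -76272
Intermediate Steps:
n = -252 (n = -(-87 - 21)*(-7)/3 = -(-36)*(-7) = -1/3*756 = -252)
L(C) = 30 - 6*C (L(C) = (5 - C)*6 = 30 - 6*C)
R = -2172 (R = 36 - 6*((30 - 6*20) - 1*(-458)) = 36 - 6*((30 - 120) + 458) = 36 - 6*(-90 + 458) = 36 - 6*368 = 36 - 2208 = -2172)
35*R + n = 35*(-2172) - 252 = -76020 - 252 = -76272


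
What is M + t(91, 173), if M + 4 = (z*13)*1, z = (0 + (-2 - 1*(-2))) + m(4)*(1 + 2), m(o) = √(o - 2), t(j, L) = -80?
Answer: -84 + 39*√2 ≈ -28.846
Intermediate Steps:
m(o) = √(-2 + o)
z = 3*√2 (z = (0 + (-2 - 1*(-2))) + √(-2 + 4)*(1 + 2) = (0 + (-2 + 2)) + √2*3 = (0 + 0) + 3*√2 = 0 + 3*√2 = 3*√2 ≈ 4.2426)
M = -4 + 39*√2 (M = -4 + ((3*√2)*13)*1 = -4 + (39*√2)*1 = -4 + 39*√2 ≈ 51.154)
M + t(91, 173) = (-4 + 39*√2) - 80 = -84 + 39*√2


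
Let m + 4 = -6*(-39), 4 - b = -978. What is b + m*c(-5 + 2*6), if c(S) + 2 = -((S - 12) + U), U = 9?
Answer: -398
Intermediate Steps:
b = 982 (b = 4 - 1*(-978) = 4 + 978 = 982)
c(S) = 1 - S (c(S) = -2 - ((S - 12) + 9) = -2 - ((-12 + S) + 9) = -2 - (-3 + S) = -2 + (3 - S) = 1 - S)
m = 230 (m = -4 - 6*(-39) = -4 + 234 = 230)
b + m*c(-5 + 2*6) = 982 + 230*(1 - (-5 + 2*6)) = 982 + 230*(1 - (-5 + 12)) = 982 + 230*(1 - 1*7) = 982 + 230*(1 - 7) = 982 + 230*(-6) = 982 - 1380 = -398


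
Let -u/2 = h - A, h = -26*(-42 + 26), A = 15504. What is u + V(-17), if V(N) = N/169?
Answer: 5099727/169 ≈ 30176.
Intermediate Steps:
V(N) = N/169 (V(N) = N*(1/169) = N/169)
h = 416 (h = -26*(-16) = 416)
u = 30176 (u = -2*(416 - 1*15504) = -2*(416 - 15504) = -2*(-15088) = 30176)
u + V(-17) = 30176 + (1/169)*(-17) = 30176 - 17/169 = 5099727/169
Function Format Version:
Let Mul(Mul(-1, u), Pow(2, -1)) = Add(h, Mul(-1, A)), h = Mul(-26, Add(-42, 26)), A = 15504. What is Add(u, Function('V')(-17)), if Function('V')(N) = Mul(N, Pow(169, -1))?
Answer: Rational(5099727, 169) ≈ 30176.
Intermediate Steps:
Function('V')(N) = Mul(Rational(1, 169), N) (Function('V')(N) = Mul(N, Rational(1, 169)) = Mul(Rational(1, 169), N))
h = 416 (h = Mul(-26, -16) = 416)
u = 30176 (u = Mul(-2, Add(416, Mul(-1, 15504))) = Mul(-2, Add(416, -15504)) = Mul(-2, -15088) = 30176)
Add(u, Function('V')(-17)) = Add(30176, Mul(Rational(1, 169), -17)) = Add(30176, Rational(-17, 169)) = Rational(5099727, 169)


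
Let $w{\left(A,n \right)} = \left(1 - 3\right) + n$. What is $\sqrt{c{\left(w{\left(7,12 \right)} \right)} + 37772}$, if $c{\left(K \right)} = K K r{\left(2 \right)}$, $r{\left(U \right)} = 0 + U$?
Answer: $2 \sqrt{9493} \approx 194.86$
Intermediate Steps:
$w{\left(A,n \right)} = -2 + n$
$r{\left(U \right)} = U$
$c{\left(K \right)} = 2 K^{2}$ ($c{\left(K \right)} = K K 2 = K^{2} \cdot 2 = 2 K^{2}$)
$\sqrt{c{\left(w{\left(7,12 \right)} \right)} + 37772} = \sqrt{2 \left(-2 + 12\right)^{2} + 37772} = \sqrt{2 \cdot 10^{2} + 37772} = \sqrt{2 \cdot 100 + 37772} = \sqrt{200 + 37772} = \sqrt{37972} = 2 \sqrt{9493}$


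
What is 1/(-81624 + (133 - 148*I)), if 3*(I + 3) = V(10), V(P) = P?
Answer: -3/244621 ≈ -1.2264e-5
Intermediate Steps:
I = 1/3 (I = -3 + (1/3)*10 = -3 + 10/3 = 1/3 ≈ 0.33333)
1/(-81624 + (133 - 148*I)) = 1/(-81624 + (133 - 148*1/3)) = 1/(-81624 + (133 - 148/3)) = 1/(-81624 + 251/3) = 1/(-244621/3) = -3/244621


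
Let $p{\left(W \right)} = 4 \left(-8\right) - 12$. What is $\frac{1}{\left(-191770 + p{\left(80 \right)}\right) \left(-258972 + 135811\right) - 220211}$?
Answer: $\frac{1}{23623783843} \approx 4.233 \cdot 10^{-11}$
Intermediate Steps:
$p{\left(W \right)} = -44$ ($p{\left(W \right)} = -32 - 12 = -44$)
$\frac{1}{\left(-191770 + p{\left(80 \right)}\right) \left(-258972 + 135811\right) - 220211} = \frac{1}{\left(-191770 - 44\right) \left(-258972 + 135811\right) - 220211} = \frac{1}{\left(-191814\right) \left(-123161\right) - 220211} = \frac{1}{23624004054 - 220211} = \frac{1}{23623783843}$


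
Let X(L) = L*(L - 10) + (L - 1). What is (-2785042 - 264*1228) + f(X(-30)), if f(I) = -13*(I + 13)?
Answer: -3124600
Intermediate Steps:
X(L) = -1 + L + L*(-10 + L) (X(L) = L*(-10 + L) + (-1 + L) = -1 + L + L*(-10 + L))
f(I) = -169 - 13*I (f(I) = -13*(13 + I) = -169 - 13*I)
(-2785042 - 264*1228) + f(X(-30)) = (-2785042 - 264*1228) + (-169 - 13*(-1 + (-30)² - 9*(-30))) = (-2785042 - 324192) + (-169 - 13*(-1 + 900 + 270)) = -3109234 + (-169 - 13*1169) = -3109234 + (-169 - 15197) = -3109234 - 15366 = -3124600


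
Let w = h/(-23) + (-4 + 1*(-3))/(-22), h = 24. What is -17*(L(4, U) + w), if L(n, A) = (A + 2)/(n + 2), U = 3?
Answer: -1394/759 ≈ -1.8366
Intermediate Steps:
L(n, A) = (2 + A)/(2 + n)
w = -367/506 (w = 24/(-23) + (-4 + 1*(-3))/(-22) = 24*(-1/23) + (-4 - 3)*(-1/22) = -24/23 - 7*(-1/22) = -24/23 + 7/22 = -367/506 ≈ -0.72530)
-17*(L(4, U) + w) = -17*((2 + 3)/(2 + 4) - 367/506) = -17*(5/6 - 367/506) = -17*82/759 = -1394/759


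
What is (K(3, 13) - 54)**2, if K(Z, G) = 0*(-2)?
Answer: 2916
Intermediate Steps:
K(Z, G) = 0
(K(3, 13) - 54)**2 = (0 - 54)**2 = (-54)**2 = 2916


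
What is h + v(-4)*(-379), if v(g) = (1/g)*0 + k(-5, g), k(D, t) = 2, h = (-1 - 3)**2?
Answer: -742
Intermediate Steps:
h = 16 (h = (-4)**2 = 16)
v(g) = 2 (v(g) = (1/g)*0 + 2 = 0/g + 2 = 0 + 2 = 2)
h + v(-4)*(-379) = 16 + 2*(-379) = 16 - 758 = -742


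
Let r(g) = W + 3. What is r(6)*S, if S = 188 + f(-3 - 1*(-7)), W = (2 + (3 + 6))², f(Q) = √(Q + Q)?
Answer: 23312 + 248*√2 ≈ 23663.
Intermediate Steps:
f(Q) = √2*√Q (f(Q) = √(2*Q) = √2*√Q)
W = 121 (W = (2 + 9)² = 11² = 121)
r(g) = 124 (r(g) = 121 + 3 = 124)
S = 188 + 2*√2 (S = 188 + √2*√(-3 - 1*(-7)) = 188 + √2*√(-3 + 7) = 188 + √2*√4 = 188 + √2*2 = 188 + 2*√2 ≈ 190.83)
r(6)*S = 124*(188 + 2*√2) = 23312 + 248*√2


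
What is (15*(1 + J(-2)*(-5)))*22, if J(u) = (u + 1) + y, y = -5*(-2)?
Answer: -14520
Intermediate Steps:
y = 10
J(u) = 11 + u (J(u) = (u + 1) + 10 = (1 + u) + 10 = 11 + u)
(15*(1 + J(-2)*(-5)))*22 = (15*(1 + (11 - 2)*(-5)))*22 = (15*(1 + 9*(-5)))*22 = (15*(1 - 45))*22 = (15*(-44))*22 = -660*22 = -14520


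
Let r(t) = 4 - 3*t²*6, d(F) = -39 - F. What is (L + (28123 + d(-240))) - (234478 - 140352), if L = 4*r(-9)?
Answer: -71618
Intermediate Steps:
r(t) = 4 - 18*t²
L = -5816 (L = 4*(4 - 18*(-9)²) = 4*(4 - 18*81) = 4*(4 - 1458) = 4*(-1454) = -5816)
(L + (28123 + d(-240))) - (234478 - 140352) = (-5816 + (28123 + (-39 - 1*(-240)))) - (234478 - 140352) = (-5816 + (28123 + (-39 + 240))) - 1*94126 = (-5816 + (28123 + 201)) - 94126 = (-5816 + 28324) - 94126 = 22508 - 94126 = -71618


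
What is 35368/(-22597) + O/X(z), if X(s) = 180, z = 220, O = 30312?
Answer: 18849834/112985 ≈ 166.83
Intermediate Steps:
35368/(-22597) + O/X(z) = 35368/(-22597) + 30312/180 = 35368*(-1/22597) + 30312*(1/180) = -35368/22597 + 842/5 = 18849834/112985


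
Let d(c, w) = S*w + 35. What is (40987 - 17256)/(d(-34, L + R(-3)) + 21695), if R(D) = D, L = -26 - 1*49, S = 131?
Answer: 23731/11512 ≈ 2.0614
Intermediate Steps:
L = -75 (L = -26 - 49 = -75)
d(c, w) = 35 + 131*w (d(c, w) = 131*w + 35 = 35 + 131*w)
(40987 - 17256)/(d(-34, L + R(-3)) + 21695) = (40987 - 17256)/((35 + 131*(-75 - 3)) + 21695) = 23731/((35 + 131*(-78)) + 21695) = 23731/((35 - 10218) + 21695) = 23731/(-10183 + 21695) = 23731/11512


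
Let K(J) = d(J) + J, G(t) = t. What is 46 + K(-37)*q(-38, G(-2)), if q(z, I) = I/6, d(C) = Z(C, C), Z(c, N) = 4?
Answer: 57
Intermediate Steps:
d(C) = 4
q(z, I) = I/6 (q(z, I) = I*(1/6) = I/6)
K(J) = 4 + J
46 + K(-37)*q(-38, G(-2)) = 46 + (4 - 37)*((1/6)*(-2)) = 46 - 33*(-1/3) = 46 + 11 = 57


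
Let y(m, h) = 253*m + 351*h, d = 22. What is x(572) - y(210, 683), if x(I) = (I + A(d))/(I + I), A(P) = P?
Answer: -15228849/52 ≈ -2.9286e+5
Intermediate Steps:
x(I) = (22 + I)/(2*I) (x(I) = (I + 22)/(I + I) = (22 + I)/((2*I)) = (22 + I)*(1/(2*I)) = (22 + I)/(2*I))
x(572) - y(210, 683) = (1/2)*(22 + 572)/572 - (253*210 + 351*683) = (1/2)*(1/572)*594 - (53130 + 239733) = 27/52 - 1*292863 = 27/52 - 292863 = -15228849/52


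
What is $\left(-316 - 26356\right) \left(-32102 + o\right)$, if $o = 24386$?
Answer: $205801152$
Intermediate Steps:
$\left(-316 - 26356\right) \left(-32102 + o\right) = \left(-316 - 26356\right) \left(-32102 + 24386\right) = \left(-26672\right) \left(-7716\right) = 205801152$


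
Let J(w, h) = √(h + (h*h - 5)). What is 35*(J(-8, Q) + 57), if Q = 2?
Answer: 2030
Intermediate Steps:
J(w, h) = √(-5 + h + h²) (J(w, h) = √(h + (h² - 5)) = √(h + (-5 + h²)) = √(-5 + h + h²))
35*(J(-8, Q) + 57) = 35*(√(-5 + 2 + 2²) + 57) = 35*(√(-5 + 2 + 4) + 57) = 35*(√1 + 57) = 35*(1 + 57) = 35*58 = 2030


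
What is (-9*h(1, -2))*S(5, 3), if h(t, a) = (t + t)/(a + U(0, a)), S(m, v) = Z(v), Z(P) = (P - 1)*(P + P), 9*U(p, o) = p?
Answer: 108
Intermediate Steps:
U(p, o) = p/9
Z(P) = 2*P*(-1 + P) (Z(P) = (-1 + P)*(2*P) = 2*P*(-1 + P))
S(m, v) = 2*v*(-1 + v)
h(t, a) = 2*t/a (h(t, a) = (t + t)/(a + (⅑)*0) = (2*t)/(a + 0) = (2*t)/a = 2*t/a)
(-9*h(1, -2))*S(5, 3) = (-18/(-2))*(2*3*(-1 + 3)) = (-18*(-1)/2)*(2*3*2) = -9*(-1)*12 = 9*12 = 108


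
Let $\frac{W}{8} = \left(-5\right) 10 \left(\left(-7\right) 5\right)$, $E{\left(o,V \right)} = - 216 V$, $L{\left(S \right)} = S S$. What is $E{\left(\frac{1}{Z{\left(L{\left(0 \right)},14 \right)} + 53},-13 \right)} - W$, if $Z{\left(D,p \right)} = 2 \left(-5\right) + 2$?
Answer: $-11192$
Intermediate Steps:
$L{\left(S \right)} = S^{2}$
$Z{\left(D,p \right)} = -8$ ($Z{\left(D,p \right)} = -10 + 2 = -8$)
$W = 14000$ ($W = 8 \left(-5\right) 10 \left(\left(-7\right) 5\right) = 8 \left(\left(-50\right) \left(-35\right)\right) = 8 \cdot 1750 = 14000$)
$E{\left(\frac{1}{Z{\left(L{\left(0 \right)},14 \right)} + 53},-13 \right)} - W = \left(-216\right) \left(-13\right) - 14000 = 2808 - 14000 = -11192$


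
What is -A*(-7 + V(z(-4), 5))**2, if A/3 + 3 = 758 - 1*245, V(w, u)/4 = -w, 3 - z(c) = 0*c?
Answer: -552330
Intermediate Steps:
z(c) = 3 (z(c) = 3 - 0*c = 3 - 1*0 = 3 + 0 = 3)
V(w, u) = -4*w (V(w, u) = 4*(-w) = -4*w)
A = 1530 (A = -9 + 3*(758 - 1*245) = -9 + 3*(758 - 245) = -9 + 3*513 = -9 + 1539 = 1530)
-A*(-7 + V(z(-4), 5))**2 = -1530*(-7 - 4*3)**2 = -1530*(-7 - 12)**2 = -1530*(-19)**2 = -1530*361 = -1*552330 = -552330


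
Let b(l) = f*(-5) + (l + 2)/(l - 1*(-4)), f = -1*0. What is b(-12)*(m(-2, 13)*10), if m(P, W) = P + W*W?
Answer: 4175/2 ≈ 2087.5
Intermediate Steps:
m(P, W) = P + W²
f = 0
b(l) = (2 + l)/(4 + l) (b(l) = 0*(-5) + (l + 2)/(l - 1*(-4)) = 0 + (2 + l)/(l + 4) = 0 + (2 + l)/(4 + l) = (2 + l)/(4 + l))
b(-12)*(m(-2, 13)*10) = ((2 - 12)/(4 - 12))*((-2 + 13²)*10) = (-10/(-8))*((-2 + 169)*10) = (-⅛*(-10))*(167*10) = (5/4)*1670 = 4175/2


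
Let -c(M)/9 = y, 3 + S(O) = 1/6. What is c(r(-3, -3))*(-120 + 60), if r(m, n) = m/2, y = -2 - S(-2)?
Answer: 450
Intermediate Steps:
S(O) = -17/6 (S(O) = -3 + 1/6 = -3 + ⅙ = -17/6)
y = ⅚ (y = -2 - 1*(-17/6) = -2 + 17/6 = ⅚ ≈ 0.83333)
r(m, n) = m/2 (r(m, n) = m*(½) = m/2)
c(M) = -15/2 (c(M) = -9*⅚ = -15/2)
c(r(-3, -3))*(-120 + 60) = -15*(-120 + 60)/2 = -15/2*(-60) = 450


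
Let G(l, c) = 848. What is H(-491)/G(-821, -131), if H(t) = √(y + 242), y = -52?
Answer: √190/848 ≈ 0.016255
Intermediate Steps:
H(t) = √190 (H(t) = √(-52 + 242) = √190)
H(-491)/G(-821, -131) = √190/848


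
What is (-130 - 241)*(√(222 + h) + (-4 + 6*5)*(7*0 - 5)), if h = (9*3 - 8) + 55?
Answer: 48230 - 742*√74 ≈ 41847.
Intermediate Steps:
h = 74 (h = (27 - 8) + 55 = 19 + 55 = 74)
(-130 - 241)*(√(222 + h) + (-4 + 6*5)*(7*0 - 5)) = (-130 - 241)*(√(222 + 74) + (-4 + 6*5)*(7*0 - 5)) = -371*(√296 + (-4 + 30)*(0 - 5)) = -371*(2*√74 + 26*(-5)) = -371*(2*√74 - 130) = -371*(-130 + 2*√74) = 48230 - 742*√74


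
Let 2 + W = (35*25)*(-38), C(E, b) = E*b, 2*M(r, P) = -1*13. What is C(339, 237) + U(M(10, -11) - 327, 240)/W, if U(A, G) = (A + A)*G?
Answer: 222643793/2771 ≈ 80348.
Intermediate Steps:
M(r, P) = -13/2 (M(r, P) = (-1*13)/2 = (½)*(-13) = -13/2)
W = -33252 (W = -2 + (35*25)*(-38) = -2 + 875*(-38) = -2 - 33250 = -33252)
U(A, G) = 2*A*G (U(A, G) = (2*A)*G = 2*A*G)
C(339, 237) + U(M(10, -11) - 327, 240)/W = 339*237 + (2*(-13/2 - 327)*240)/(-33252) = 80343 + (2*(-667/2)*240)*(-1/33252) = 80343 - 160080*(-1/33252) = 80343 + 13340/2771 = 222643793/2771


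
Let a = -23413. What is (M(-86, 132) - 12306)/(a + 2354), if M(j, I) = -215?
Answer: 12521/21059 ≈ 0.59457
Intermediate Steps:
(M(-86, 132) - 12306)/(a + 2354) = (-215 - 12306)/(-23413 + 2354) = -12521/(-21059) = -12521*(-1/21059) = 12521/21059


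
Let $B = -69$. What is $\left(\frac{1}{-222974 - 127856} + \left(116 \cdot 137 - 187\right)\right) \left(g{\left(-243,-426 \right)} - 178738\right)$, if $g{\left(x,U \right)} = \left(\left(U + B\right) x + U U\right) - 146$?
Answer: $\frac{677025869753673}{350830} \approx 1.9298 \cdot 10^{9}$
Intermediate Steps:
$g{\left(x,U \right)} = -146 + U^{2} + x \left(-69 + U\right)$ ($g{\left(x,U \right)} = \left(\left(U - 69\right) x + U U\right) - 146 = \left(\left(-69 + U\right) x + U^{2}\right) - 146 = \left(x \left(-69 + U\right) + U^{2}\right) - 146 = \left(U^{2} + x \left(-69 + U\right)\right) - 146 = -146 + U^{2} + x \left(-69 + U\right)$)
$\left(\frac{1}{-222974 - 127856} + \left(116 \cdot 137 - 187\right)\right) \left(g{\left(-243,-426 \right)} - 178738\right) = \left(\frac{1}{-222974 - 127856} + \left(116 \cdot 137 - 187\right)\right) \left(\left(-146 + \left(-426\right)^{2} - -16767 - -103518\right) - 178738\right) = \left(\frac{1}{-350830} + \left(15892 - 187\right)\right) \left(\left(-146 + 181476 + 16767 + 103518\right) - 178738\right) = \left(- \frac{1}{350830} + 15705\right) \left(301615 - 178738\right) = \frac{5509785149}{350830} \cdot 122877 = \frac{677025869753673}{350830}$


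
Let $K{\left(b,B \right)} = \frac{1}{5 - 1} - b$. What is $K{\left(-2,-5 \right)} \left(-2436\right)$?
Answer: $-5481$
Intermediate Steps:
$K{\left(b,B \right)} = \frac{1}{4} - b$
$K{\left(-2,-5 \right)} \left(-2436\right) = \left(\frac{1}{4} - -2\right) \left(-2436\right) = \left(\frac{1}{4} + 2\right) \left(-2436\right) = \frac{9}{4} \left(-2436\right) = -5481$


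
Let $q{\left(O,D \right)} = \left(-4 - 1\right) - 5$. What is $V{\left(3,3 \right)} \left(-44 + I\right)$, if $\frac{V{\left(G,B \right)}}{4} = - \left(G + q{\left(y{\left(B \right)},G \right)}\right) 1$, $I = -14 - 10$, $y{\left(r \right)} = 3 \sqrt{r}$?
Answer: $-1904$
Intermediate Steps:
$q{\left(O,D \right)} = -10$ ($q{\left(O,D \right)} = -5 - 5 = -10$)
$I = -24$
$V{\left(G,B \right)} = 40 - 4 G$ ($V{\left(G,B \right)} = 4 \left(- \left(G - 10\right) 1\right) = 4 \left(- \left(-10 + G\right) 1\right) = 4 \left(- (-10 + G)\right) = 4 \left(10 - G\right) = 40 - 4 G$)
$V{\left(3,3 \right)} \left(-44 + I\right) = \left(40 - 12\right) \left(-44 - 24\right) = \left(40 - 12\right) \left(-68\right) = 28 \left(-68\right) = -1904$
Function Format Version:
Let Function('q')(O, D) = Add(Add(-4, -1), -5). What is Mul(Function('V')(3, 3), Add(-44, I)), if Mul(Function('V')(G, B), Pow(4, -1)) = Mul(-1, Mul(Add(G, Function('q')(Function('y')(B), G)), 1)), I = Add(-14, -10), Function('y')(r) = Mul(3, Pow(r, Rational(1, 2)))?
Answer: -1904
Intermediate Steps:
Function('q')(O, D) = -10 (Function('q')(O, D) = Add(-5, -5) = -10)
I = -24
Function('V')(G, B) = Add(40, Mul(-4, G)) (Function('V')(G, B) = Mul(4, Mul(-1, Mul(Add(G, -10), 1))) = Mul(4, Mul(-1, Mul(Add(-10, G), 1))) = Mul(4, Mul(-1, Add(-10, G))) = Mul(4, Add(10, Mul(-1, G))) = Add(40, Mul(-4, G)))
Mul(Function('V')(3, 3), Add(-44, I)) = Mul(Add(40, Mul(-4, 3)), Add(-44, -24)) = Mul(Add(40, -12), -68) = Mul(28, -68) = -1904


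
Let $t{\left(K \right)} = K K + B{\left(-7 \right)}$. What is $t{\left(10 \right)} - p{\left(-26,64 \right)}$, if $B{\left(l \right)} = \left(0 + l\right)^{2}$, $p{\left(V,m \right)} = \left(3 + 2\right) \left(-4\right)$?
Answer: $169$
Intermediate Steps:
$p{\left(V,m \right)} = -20$ ($p{\left(V,m \right)} = 5 \left(-4\right) = -20$)
$B{\left(l \right)} = l^{2}$
$t{\left(K \right)} = 49 + K^{2}$ ($t{\left(K \right)} = K K + \left(-7\right)^{2} = K^{2} + 49 = 49 + K^{2}$)
$t{\left(10 \right)} - p{\left(-26,64 \right)} = \left(49 + 10^{2}\right) - -20 = \left(49 + 100\right) + 20 = 149 + 20 = 169$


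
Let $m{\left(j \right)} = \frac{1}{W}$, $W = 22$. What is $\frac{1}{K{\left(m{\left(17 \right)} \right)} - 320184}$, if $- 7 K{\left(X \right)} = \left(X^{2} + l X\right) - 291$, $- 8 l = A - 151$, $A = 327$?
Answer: $- \frac{3388}{1084642065} \approx -3.1236 \cdot 10^{-6}$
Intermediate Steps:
$l = -22$ ($l = - \frac{327 - 151}{8} = \left(- \frac{1}{8}\right) 176 = -22$)
$m{\left(j \right)} = \frac{1}{22}$
$K{\left(X \right)} = \frac{291}{7} - \frac{X^{2}}{7} + \frac{22 X}{7}$ ($K{\left(X \right)} = - \frac{\left(X^{2} - 22 X\right) - 291}{7} = - \frac{-291 + X^{2} - 22 X}{7} = \frac{291}{7} - \frac{X^{2}}{7} + \frac{22 X}{7}$)
$\frac{1}{K{\left(m{\left(17 \right)} \right)} - 320184} = \frac{1}{\left(\frac{291}{7} - \frac{1}{7 \cdot 484} + \frac{22}{7} \cdot \frac{1}{22}\right) - 320184} = \frac{1}{\left(\frac{291}{7} - \frac{1}{3388} + \frac{1}{7}\right) - 320184} = \frac{1}{\frac{141327}{3388} - 320184} = \frac{1}{- \frac{1084642065}{3388}} = - \frac{3388}{1084642065}$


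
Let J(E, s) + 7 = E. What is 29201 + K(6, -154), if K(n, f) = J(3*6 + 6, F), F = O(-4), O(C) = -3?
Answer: 29218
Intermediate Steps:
F = -3
J(E, s) = -7 + E
K(n, f) = 17 (K(n, f) = -7 + (3*6 + 6) = -7 + (18 + 6) = -7 + 24 = 17)
29201 + K(6, -154) = 29201 + 17 = 29218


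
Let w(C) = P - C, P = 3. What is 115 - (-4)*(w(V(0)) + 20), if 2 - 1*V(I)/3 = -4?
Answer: 135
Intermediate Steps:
V(I) = 18 (V(I) = 6 - 3*(-4) = 6 + 12 = 18)
w(C) = 3 - C
115 - (-4)*(w(V(0)) + 20) = 115 - (-4)*((3 - 1*18) + 20) = 115 - (-4)*((3 - 18) + 20) = 115 - (-4)*(-15 + 20) = 115 - (-4)*5 = 115 - 1*(-20) = 115 + 20 = 135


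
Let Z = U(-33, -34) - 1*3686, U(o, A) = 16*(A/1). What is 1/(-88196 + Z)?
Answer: -1/92426 ≈ -1.0819e-5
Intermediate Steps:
U(o, A) = 16*A (U(o, A) = 16*(A*1) = 16*A)
Z = -4230 (Z = 16*(-34) - 1*3686 = -544 - 3686 = -4230)
1/(-88196 + Z) = 1/(-88196 - 4230) = 1/(-92426) = -1/92426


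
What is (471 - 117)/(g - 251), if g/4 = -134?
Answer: -354/787 ≈ -0.44981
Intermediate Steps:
g = -536 (g = 4*(-134) = -536)
(471 - 117)/(g - 251) = (471 - 117)/(-536 - 251) = 354/(-787) = 354*(-1/787) = -354/787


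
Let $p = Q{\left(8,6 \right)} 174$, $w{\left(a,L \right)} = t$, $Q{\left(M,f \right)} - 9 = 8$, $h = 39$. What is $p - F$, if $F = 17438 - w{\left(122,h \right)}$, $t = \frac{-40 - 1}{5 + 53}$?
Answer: $- \frac{839881}{58} \approx -14481.0$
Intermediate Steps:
$Q{\left(M,f \right)} = 17$ ($Q{\left(M,f \right)} = 9 + 8 = 17$)
$t = - \frac{41}{58} \approx -0.7069$
$w{\left(a,L \right)} = - \frac{41}{58}$
$p = 2958$ ($p = 17 \cdot 174 = 2958$)
$F = \frac{1011445}{58}$ ($F = 17438 - - \frac{41}{58} = 17438 + \frac{41}{58} = \frac{1011445}{58} \approx 17439.0$)
$p - F = 2958 - \frac{1011445}{58} = - \frac{839881}{58}$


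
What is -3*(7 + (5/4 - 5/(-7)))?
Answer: -753/28 ≈ -26.893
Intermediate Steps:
-3*(7 + (5/4 - 5/(-7))) = -3*(7 + (5*(¼) - 5*(-⅐))) = -3*(7 + (5/4 + 5/7)) = -3*(7 + 55/28) = -3*251/28 = -753/28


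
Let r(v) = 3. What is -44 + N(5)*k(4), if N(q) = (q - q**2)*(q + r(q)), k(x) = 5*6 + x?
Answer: -5484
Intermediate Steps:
k(x) = 30 + x
N(q) = (3 + q)*(q - q**2) (N(q) = (q - q**2)*(q + 3) = (q - q**2)*(3 + q) = (3 + q)*(q - q**2))
-44 + N(5)*k(4) = -44 + (5*(3 - 1*5**2 - 2*5))*(30 + 4) = -44 + (5*(3 - 1*25 - 10))*34 = -44 + (5*(3 - 25 - 10))*34 = -44 + (5*(-32))*34 = -44 - 160*34 = -44 - 5440 = -5484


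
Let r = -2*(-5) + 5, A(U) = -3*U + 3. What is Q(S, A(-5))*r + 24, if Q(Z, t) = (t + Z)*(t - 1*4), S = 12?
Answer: 6324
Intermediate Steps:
A(U) = 3 - 3*U
Q(Z, t) = (-4 + t)*(Z + t) (Q(Z, t) = (Z + t)*(t - 4) = (Z + t)*(-4 + t) = (-4 + t)*(Z + t))
r = 15 (r = 10 + 5 = 15)
Q(S, A(-5))*r + 24 = ((3 - 3*(-5))² - 4*12 - 4*(3 - 3*(-5)) + 12*(3 - 3*(-5)))*15 + 24 = ((3 + 15)² - 48 - 4*(3 + 15) + 12*(3 + 15))*15 + 24 = (18² - 48 - 4*18 + 12*18)*15 + 24 = (324 - 48 - 72 + 216)*15 + 24 = 420*15 + 24 = 6300 + 24 = 6324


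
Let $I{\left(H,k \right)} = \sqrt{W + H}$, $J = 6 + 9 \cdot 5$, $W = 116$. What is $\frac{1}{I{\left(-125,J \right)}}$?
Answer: $- \frac{i}{3} \approx - 0.33333 i$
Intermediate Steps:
$J = 51$ ($J = 6 + 45 = 51$)
$I{\left(H,k \right)} = \sqrt{116 + H}$
$\frac{1}{I{\left(-125,J \right)}} = \frac{1}{\sqrt{116 - 125}} = \frac{1}{\sqrt{-9}} = \frac{1}{3 i} = - \frac{i}{3}$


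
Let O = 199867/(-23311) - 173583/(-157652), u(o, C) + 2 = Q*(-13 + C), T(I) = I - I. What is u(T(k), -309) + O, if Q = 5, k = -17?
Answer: -5951604583435/3675025772 ≈ -1619.5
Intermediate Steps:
T(I) = 0
u(o, C) = -67 + 5*C (u(o, C) = -2 + 5*(-13 + C) = -2 + (-65 + 5*C) = -67 + 5*C)
O = -27463038971/3675025772 (O = 199867*(-1/23311) - 173583*(-1/157652) = -199867/23311 + 173583/157652 = -27463038971/3675025772 ≈ -7.4729)
u(T(k), -309) + O = (-67 + 5*(-309)) - 27463038971/3675025772 = (-67 - 1545) - 27463038971/3675025772 = -1612 - 27463038971/3675025772 = -5951604583435/3675025772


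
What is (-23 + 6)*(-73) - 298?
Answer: 943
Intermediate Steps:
(-23 + 6)*(-73) - 298 = -17*(-73) - 298 = 1241 - 298 = 943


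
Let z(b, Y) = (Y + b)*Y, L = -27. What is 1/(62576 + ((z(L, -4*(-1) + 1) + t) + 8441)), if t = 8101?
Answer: 1/79008 ≈ 1.2657e-5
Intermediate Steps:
z(b, Y) = Y*(Y + b)
1/(62576 + ((z(L, -4*(-1) + 1) + t) + 8441)) = 1/(62576 + (((-4*(-1) + 1)*((-4*(-1) + 1) - 27) + 8101) + 8441)) = 1/(62576 + (((4 + 1)*((4 + 1) - 27) + 8101) + 8441)) = 1/(62576 + ((5*(5 - 27) + 8101) + 8441)) = 1/(62576 + ((5*(-22) + 8101) + 8441)) = 1/(62576 + ((-110 + 8101) + 8441)) = 1/(62576 + (7991 + 8441)) = 1/(62576 + 16432) = 1/79008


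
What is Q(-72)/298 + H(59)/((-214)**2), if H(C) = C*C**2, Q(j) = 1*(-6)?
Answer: 30464083/6823604 ≈ 4.4645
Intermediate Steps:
Q(j) = -6
H(C) = C**3
Q(-72)/298 + H(59)/((-214)**2) = -6/298 + 59**3/((-214)**2) = -6*1/298 + 205379/45796 = -3/149 + 205379*(1/45796) = -3/149 + 205379/45796 = 30464083/6823604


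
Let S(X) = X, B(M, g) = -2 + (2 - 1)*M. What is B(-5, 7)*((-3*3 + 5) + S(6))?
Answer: -14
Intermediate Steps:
B(M, g) = -2 + M (B(M, g) = -2 + 1*M = -2 + M)
B(-5, 7)*((-3*3 + 5) + S(6)) = (-2 - 5)*((-3*3 + 5) + 6) = -7*((-9 + 5) + 6) = -7*(-4 + 6) = -7*2 = -14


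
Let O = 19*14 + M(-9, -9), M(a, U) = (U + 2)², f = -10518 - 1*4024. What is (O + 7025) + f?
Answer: -7202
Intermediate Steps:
f = -14542 (f = -10518 - 4024 = -14542)
M(a, U) = (2 + U)²
O = 315 (O = 19*14 + (2 - 9)² = 266 + (-7)² = 266 + 49 = 315)
(O + 7025) + f = (315 + 7025) - 14542 = 7340 - 14542 = -7202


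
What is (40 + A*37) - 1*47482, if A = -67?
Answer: -49921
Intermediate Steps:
(40 + A*37) - 1*47482 = (40 - 67*37) - 1*47482 = (40 - 2479) - 47482 = -2439 - 47482 = -49921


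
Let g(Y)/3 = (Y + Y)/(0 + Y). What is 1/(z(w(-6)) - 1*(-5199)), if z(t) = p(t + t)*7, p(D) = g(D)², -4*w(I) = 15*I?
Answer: 1/5451 ≈ 0.00018345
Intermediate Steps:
w(I) = -15*I/4
g(Y) = 6 (g(Y) = 3*((Y + Y)/(0 + Y)) = 3*((2*Y)/Y) = 3*2 = 6)
p(D) = 36 (p(D) = 6² = 36)
z(t) = 252 (z(t) = 36*7 = 252)
1/(z(w(-6)) - 1*(-5199)) = 1/(252 - 1*(-5199)) = 1/(252 + 5199) = 1/5451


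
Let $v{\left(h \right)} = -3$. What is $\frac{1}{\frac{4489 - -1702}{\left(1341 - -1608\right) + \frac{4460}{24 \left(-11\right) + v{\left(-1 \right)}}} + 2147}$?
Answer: $\frac{782923}{1682588678} \approx 0.00046531$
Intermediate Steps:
$\frac{1}{\frac{4489 - -1702}{\left(1341 - -1608\right) + \frac{4460}{24 \left(-11\right) + v{\left(-1 \right)}}} + 2147} = \frac{1}{\frac{4489 - -1702}{\left(1341 - -1608\right) + \frac{4460}{24 \left(-11\right) - 3}} + 2147} = \frac{1}{\frac{4489 + 1702}{\left(1341 + 1608\right) + \frac{4460}{-264 - 3}} + 2147} = \frac{1}{\frac{6191}{2949 + \frac{4460}{-267}} + 2147} = \frac{1}{\frac{6191}{2949 + 4460 \left(- \frac{1}{267}\right)} + 2147} = \frac{1}{\frac{6191}{2949 - \frac{4460}{267}} + 2147} = \frac{1}{\frac{6191}{\frac{782923}{267}} + 2147} = \frac{1}{6191 \cdot \frac{267}{782923} + 2147} = \frac{1}{\frac{1652997}{782923} + 2147} = \frac{1}{\frac{1682588678}{782923}} = \frac{782923}{1682588678}$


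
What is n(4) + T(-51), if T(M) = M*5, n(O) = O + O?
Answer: -247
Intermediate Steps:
n(O) = 2*O
T(M) = 5*M
n(4) + T(-51) = 2*4 + 5*(-51) = 8 - 255 = -247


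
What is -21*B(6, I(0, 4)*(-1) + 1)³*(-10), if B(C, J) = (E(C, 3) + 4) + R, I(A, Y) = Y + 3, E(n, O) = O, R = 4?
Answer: 279510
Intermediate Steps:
I(A, Y) = 3 + Y
B(C, J) = 11 (B(C, J) = (3 + 4) + 4 = 7 + 4 = 11)
-21*B(6, I(0, 4)*(-1) + 1)³*(-10) = -21*11³*(-10) = -21*1331*(-10) = -27951*(-10) = 279510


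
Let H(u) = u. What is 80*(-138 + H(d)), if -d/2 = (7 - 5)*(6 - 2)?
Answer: -12320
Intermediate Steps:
d = -16 (d = -2*(7 - 5)*(6 - 2) = -4*4 = -2*8 = -16)
80*(-138 + H(d)) = 80*(-138 - 16) = 80*(-154) = -12320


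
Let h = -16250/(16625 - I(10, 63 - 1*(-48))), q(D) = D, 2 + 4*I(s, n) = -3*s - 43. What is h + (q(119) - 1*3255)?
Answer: -8353768/2663 ≈ -3137.0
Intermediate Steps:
I(s, n) = -45/4 - 3*s/4 (I(s, n) = -½ + (-3*s - 43)/4 = -½ + (-43 - 3*s)/4 = -½ + (-43/4 - 3*s/4) = -45/4 - 3*s/4)
h = -2600/2663 (h = -16250/(16625 - (-45/4 - ¾*10)) = -16250/(16625 - (-45/4 - 15/2)) = -16250/(16625 - 1*(-75/4)) = -16250/(16625 + 75/4) = -16250/66575/4 = -16250*4/66575 = -2600/2663 ≈ -0.97634)
h + (q(119) - 1*3255) = -2600/2663 + (119 - 1*3255) = -2600/2663 + (119 - 3255) = -2600/2663 - 3136 = -8353768/2663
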